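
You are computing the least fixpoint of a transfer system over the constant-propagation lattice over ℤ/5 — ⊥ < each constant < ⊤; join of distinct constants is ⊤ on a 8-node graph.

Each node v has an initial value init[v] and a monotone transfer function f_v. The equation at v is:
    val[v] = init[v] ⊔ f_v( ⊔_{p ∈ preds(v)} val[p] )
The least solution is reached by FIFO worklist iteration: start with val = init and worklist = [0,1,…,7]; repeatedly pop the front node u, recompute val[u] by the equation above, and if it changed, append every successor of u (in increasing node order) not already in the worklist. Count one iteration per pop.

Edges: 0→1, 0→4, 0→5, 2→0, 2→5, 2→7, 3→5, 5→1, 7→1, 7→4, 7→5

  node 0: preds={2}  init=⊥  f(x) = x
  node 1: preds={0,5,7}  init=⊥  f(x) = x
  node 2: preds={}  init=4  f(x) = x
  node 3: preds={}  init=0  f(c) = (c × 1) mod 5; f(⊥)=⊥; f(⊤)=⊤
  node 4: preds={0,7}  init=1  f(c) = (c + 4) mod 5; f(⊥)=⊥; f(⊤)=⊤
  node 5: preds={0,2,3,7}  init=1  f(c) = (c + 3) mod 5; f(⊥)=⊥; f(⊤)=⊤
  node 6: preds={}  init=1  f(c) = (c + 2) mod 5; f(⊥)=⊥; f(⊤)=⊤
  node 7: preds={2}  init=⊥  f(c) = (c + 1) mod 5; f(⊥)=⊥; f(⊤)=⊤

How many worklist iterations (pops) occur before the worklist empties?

Worklist (11 pops):
  #1 pop 0: in=4 → 4 (was ⊥); enqueue []
  #2 pop 1: in=⊤ → ⊤ (was ⊥); enqueue []
  #3 pop 2: in=⊥ → 4 (no change)
  #4 pop 3: in=⊥ → 0 (no change)
  #5 pop 4: in=4 → ⊤ (was 1); enqueue []
  #6 pop 5: in=⊤ → ⊤ (was 1); enqueue [1]
  #7 pop 6: in=⊥ → 1 (no change)
  #8 pop 7: in=4 → 0 (was ⊥); enqueue [4,5]
  #9 pop 1: in=⊤ → ⊤ (no change)
  #10 pop 4: in=⊤ → ⊤ (no change)
  #11 pop 5: in=⊤ → ⊤ (no change)

Fixpoint:
  val[0] = 4
  val[1] = ⊤
  val[2] = 4
  val[3] = 0
  val[4] = ⊤
  val[5] = ⊤
  val[6] = 1
  val[7] = 0

11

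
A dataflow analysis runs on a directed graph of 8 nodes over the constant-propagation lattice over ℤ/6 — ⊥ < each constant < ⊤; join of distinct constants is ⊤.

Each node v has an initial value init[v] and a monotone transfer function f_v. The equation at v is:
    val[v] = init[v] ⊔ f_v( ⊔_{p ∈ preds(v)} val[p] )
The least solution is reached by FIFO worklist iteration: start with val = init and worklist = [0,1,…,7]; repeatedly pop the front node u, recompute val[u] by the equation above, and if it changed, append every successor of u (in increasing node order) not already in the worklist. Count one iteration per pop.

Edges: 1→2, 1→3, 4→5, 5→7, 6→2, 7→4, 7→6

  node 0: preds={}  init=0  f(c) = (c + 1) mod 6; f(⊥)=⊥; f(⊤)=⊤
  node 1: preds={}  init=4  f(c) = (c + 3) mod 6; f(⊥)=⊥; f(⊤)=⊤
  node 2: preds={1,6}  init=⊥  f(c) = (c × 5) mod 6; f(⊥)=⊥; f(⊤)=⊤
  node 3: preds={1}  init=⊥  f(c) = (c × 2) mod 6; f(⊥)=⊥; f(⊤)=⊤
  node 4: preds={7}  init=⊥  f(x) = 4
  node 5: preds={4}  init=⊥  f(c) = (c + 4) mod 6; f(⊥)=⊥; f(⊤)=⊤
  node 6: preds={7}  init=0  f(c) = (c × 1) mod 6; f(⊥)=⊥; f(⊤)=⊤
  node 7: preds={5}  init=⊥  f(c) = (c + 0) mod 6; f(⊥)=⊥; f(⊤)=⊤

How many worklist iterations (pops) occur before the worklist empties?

11

Trace (11 dequeues):
  [1] u=0 | in ⊥ | out 0 | ==
  [2] u=1 | in ⊥ | out 4 | ==
  [3] u=2 | in ⊤ | out ⊤ | prev ⊥ | push {}
  [4] u=3 | in 4 | out 2 | prev ⊥ | push {}
  [5] u=4 | in ⊥ | out 4 | prev ⊥ | push {}
  [6] u=5 | in 4 | out 2 | prev ⊥ | push {}
  [7] u=6 | in ⊥ | out 0 | ==
  [8] u=7 | in 2 | out 2 | prev ⊥ | push {4,6}
  [9] u=4 | in 2 | out 4 | ==
  [10] u=6 | in 2 | out ⊤ | prev 0 | push {2}
  [11] u=2 | in ⊤ | out ⊤ | ==

Converged values:
  [0] 0
  [1] 4
  [2] ⊤
  [3] 2
  [4] 4
  [5] 2
  [6] ⊤
  [7] 2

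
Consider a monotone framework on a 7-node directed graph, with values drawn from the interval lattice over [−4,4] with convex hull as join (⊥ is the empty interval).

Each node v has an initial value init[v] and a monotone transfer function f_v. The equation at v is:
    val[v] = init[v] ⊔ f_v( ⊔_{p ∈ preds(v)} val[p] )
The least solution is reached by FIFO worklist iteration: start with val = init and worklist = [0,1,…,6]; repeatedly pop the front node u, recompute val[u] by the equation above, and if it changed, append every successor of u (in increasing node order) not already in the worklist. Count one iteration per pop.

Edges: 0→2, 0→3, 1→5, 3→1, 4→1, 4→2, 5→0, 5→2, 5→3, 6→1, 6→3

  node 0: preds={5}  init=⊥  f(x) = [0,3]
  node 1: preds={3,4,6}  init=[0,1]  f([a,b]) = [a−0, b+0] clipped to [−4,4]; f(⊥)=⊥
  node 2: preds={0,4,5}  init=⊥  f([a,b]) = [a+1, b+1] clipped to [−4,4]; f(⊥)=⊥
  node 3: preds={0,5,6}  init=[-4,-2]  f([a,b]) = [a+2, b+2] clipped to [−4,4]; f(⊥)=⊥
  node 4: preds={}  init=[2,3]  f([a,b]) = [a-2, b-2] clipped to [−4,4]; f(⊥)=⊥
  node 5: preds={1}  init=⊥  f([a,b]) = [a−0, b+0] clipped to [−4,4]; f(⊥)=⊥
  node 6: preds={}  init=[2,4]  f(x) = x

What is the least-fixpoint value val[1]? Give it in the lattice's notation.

Trace (11 dequeues):
  [1] u=0 | in ⊥ | out [0,3] | prev ⊥ | push {}
  [2] u=1 | in [-4,4] | out [-4,4] | prev [0,1] | push {}
  [3] u=2 | in [0,3] | out [1,4] | prev ⊥ | push {}
  [4] u=3 | in [0,4] | out [-4,4] | prev [-4,-2] | push {1}
  [5] u=4 | in ⊥ | out [2,3] | ==
  [6] u=5 | in [-4,4] | out [-4,4] | prev ⊥ | push {0,2,3}
  [7] u=6 | in ⊥ | out [2,4] | ==
  [8] u=1 | in [-4,4] | out [-4,4] | ==
  [9] u=0 | in [-4,4] | out [0,3] | ==
  [10] u=2 | in [-4,4] | out [-3,4] | prev [1,4] | push {}
  [11] u=3 | in [-4,4] | out [-4,4] | ==

Converged values:
  [0] [0,3]
  [1] [-4,4]
  [2] [-3,4]
  [3] [-4,4]
  [4] [2,3]
  [5] [-4,4]
  [6] [2,4]

[-4,4]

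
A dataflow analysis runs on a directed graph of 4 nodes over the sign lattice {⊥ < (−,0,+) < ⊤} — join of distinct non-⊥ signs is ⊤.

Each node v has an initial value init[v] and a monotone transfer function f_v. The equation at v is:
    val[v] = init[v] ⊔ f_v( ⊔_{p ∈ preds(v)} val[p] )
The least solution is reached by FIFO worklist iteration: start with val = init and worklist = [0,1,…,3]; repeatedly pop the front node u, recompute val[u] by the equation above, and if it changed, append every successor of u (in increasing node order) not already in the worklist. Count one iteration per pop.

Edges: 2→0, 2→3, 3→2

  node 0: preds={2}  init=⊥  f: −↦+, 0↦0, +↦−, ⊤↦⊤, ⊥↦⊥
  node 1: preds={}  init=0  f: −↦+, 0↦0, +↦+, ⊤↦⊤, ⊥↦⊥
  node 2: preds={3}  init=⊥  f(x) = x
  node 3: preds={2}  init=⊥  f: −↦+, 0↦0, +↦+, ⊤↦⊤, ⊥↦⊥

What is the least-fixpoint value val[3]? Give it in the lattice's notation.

⊥

Worklist (4 pops):
  #1 pop 0: in=⊥ → ⊥ (no change)
  #2 pop 1: in=⊥ → 0 (no change)
  #3 pop 2: in=⊥ → ⊥ (no change)
  #4 pop 3: in=⊥ → ⊥ (no change)

Fixpoint:
  val[0] = ⊥
  val[1] = 0
  val[2] = ⊥
  val[3] = ⊥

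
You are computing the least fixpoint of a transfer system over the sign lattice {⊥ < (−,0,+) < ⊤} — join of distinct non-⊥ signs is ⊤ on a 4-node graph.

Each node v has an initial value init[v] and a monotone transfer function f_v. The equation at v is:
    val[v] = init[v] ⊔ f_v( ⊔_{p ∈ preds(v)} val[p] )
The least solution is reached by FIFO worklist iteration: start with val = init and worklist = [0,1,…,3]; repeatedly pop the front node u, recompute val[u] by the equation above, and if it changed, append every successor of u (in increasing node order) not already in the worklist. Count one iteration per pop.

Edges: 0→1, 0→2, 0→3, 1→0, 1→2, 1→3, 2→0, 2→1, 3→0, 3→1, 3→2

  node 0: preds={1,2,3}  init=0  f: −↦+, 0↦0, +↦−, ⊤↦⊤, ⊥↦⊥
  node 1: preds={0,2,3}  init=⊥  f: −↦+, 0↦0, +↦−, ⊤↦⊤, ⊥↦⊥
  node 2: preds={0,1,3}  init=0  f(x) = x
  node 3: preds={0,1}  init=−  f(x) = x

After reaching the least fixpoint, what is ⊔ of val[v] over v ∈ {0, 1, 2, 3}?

⊤

Iteration log — 7 steps:
  step 1. node 0  ⊔preds=⊤  new=⊤  old=0  +wl: 
  step 2. node 1  ⊔preds=⊤  new=⊤  old=⊥  +wl: 0
  step 3. node 2  ⊔preds=⊤  new=⊤  old=0  +wl: 1
  step 4. node 3  ⊔preds=⊤  new=⊤  old=−  +wl: 2
  step 5. node 0  ⊔preds=⊤  new=⊤  stable
  step 6. node 1  ⊔preds=⊤  new=⊤  stable
  step 7. node 2  ⊔preds=⊤  new=⊤  stable

Least fixpoint reached:
  node 0: ⊤
  node 1: ⊤
  node 2: ⊤
  node 3: ⊤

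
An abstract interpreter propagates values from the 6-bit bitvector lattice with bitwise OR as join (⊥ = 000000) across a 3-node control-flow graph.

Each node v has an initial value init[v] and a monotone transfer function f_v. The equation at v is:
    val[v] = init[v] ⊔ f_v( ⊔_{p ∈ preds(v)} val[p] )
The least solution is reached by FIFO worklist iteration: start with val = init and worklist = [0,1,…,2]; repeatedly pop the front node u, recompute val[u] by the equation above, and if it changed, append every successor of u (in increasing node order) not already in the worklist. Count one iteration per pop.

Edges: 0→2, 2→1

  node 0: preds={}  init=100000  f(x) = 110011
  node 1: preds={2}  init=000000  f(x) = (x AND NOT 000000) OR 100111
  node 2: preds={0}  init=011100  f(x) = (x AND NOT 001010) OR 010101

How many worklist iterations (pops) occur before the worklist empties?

Trace (4 dequeues):
  [1] u=0 | in 000000 | out 110011 | prev 100000 | push {}
  [2] u=1 | in 011100 | out 111111 | prev 000000 | push {}
  [3] u=2 | in 110011 | out 111101 | prev 011100 | push {1}
  [4] u=1 | in 111101 | out 111111 | ==

Converged values:
  [0] 110011
  [1] 111111
  [2] 111101

4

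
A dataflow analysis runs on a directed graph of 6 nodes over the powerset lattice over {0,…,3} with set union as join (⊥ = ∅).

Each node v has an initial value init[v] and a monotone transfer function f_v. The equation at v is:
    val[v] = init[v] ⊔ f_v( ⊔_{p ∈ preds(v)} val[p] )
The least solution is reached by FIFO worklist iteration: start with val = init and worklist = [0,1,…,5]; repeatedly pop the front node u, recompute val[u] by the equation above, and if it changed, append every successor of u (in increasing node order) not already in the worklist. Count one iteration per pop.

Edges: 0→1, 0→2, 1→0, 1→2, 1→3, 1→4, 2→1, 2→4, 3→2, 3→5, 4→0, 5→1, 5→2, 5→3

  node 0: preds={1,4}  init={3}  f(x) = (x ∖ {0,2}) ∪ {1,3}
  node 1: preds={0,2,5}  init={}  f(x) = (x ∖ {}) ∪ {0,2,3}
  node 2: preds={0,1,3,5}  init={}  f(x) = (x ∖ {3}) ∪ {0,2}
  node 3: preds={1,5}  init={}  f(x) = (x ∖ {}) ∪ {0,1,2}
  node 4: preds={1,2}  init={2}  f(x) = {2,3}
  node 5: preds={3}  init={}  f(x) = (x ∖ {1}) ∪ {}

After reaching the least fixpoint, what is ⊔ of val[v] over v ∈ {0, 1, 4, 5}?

{0,1,2,3}

Trace (10 dequeues):
  [1] u=0 | in {2} | out {1,3} | prev {3} | push {}
  [2] u=1 | in {1,3} | out {0,1,2,3} | prev {} | push {0}
  [3] u=2 | in {0,1,2,3} | out {0,1,2} | prev {} | push {1}
  [4] u=3 | in {0,1,2,3} | out {0,1,2,3} | prev {} | push {2}
  [5] u=4 | in {0,1,2,3} | out {2,3} | prev {2} | push {}
  [6] u=5 | in {0,1,2,3} | out {0,2,3} | prev {} | push {3}
  [7] u=0 | in {0,1,2,3} | out {1,3} | ==
  [8] u=1 | in {0,1,2,3} | out {0,1,2,3} | ==
  [9] u=2 | in {0,1,2,3} | out {0,1,2} | ==
  [10] u=3 | in {0,1,2,3} | out {0,1,2,3} | ==

Converged values:
  [0] {1,3}
  [1] {0,1,2,3}
  [2] {0,1,2}
  [3] {0,1,2,3}
  [4] {2,3}
  [5] {0,2,3}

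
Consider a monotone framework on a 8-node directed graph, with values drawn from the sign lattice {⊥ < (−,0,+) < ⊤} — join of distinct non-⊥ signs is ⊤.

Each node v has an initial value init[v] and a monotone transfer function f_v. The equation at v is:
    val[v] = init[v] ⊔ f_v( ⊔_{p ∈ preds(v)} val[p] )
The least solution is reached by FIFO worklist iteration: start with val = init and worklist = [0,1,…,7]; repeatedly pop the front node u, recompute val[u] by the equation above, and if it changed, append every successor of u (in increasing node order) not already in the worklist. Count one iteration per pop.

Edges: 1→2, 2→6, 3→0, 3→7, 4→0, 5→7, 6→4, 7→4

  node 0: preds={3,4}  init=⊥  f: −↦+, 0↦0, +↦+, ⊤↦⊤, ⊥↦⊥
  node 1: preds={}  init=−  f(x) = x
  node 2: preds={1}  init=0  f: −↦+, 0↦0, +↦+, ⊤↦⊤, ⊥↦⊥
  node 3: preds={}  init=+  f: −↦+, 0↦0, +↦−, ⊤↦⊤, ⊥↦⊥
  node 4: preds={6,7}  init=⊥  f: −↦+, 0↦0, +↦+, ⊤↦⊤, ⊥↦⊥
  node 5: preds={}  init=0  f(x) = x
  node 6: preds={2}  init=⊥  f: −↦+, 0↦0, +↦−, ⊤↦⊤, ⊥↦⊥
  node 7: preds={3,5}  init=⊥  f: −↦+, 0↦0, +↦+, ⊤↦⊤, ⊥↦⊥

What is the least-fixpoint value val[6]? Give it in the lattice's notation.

⊤

Iteration log — 10 steps:
  step 1. node 0  ⊔preds=+  new=+  old=⊥  +wl: 
  step 2. node 1  ⊔preds=⊥  new=−  stable
  step 3. node 2  ⊔preds=−  new=⊤  old=0  +wl: 
  step 4. node 3  ⊔preds=⊥  new=+  stable
  step 5. node 4  ⊔preds=⊥  new=⊥  stable
  step 6. node 5  ⊔preds=⊥  new=0  stable
  step 7. node 6  ⊔preds=⊤  new=⊤  old=⊥  +wl: 4
  step 8. node 7  ⊔preds=⊤  new=⊤  old=⊥  +wl: 
  step 9. node 4  ⊔preds=⊤  new=⊤  old=⊥  +wl: 0
  step 10. node 0  ⊔preds=⊤  new=⊤  old=+  +wl: 

Least fixpoint reached:
  node 0: ⊤
  node 1: −
  node 2: ⊤
  node 3: +
  node 4: ⊤
  node 5: 0
  node 6: ⊤
  node 7: ⊤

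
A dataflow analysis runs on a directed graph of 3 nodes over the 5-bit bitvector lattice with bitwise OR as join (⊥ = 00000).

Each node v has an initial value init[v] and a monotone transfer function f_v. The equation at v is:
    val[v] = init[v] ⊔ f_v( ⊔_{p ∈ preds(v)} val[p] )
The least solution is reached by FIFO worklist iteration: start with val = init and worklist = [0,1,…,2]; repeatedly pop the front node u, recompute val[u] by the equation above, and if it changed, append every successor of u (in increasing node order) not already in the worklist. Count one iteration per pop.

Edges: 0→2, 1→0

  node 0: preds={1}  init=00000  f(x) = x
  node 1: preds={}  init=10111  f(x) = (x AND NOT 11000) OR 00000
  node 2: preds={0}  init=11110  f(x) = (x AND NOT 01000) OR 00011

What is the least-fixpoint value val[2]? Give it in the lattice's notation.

11111

Iteration log — 3 steps:
  step 1. node 0  ⊔preds=10111  new=10111  old=00000  +wl: 
  step 2. node 1  ⊔preds=00000  new=10111  stable
  step 3. node 2  ⊔preds=10111  new=11111  old=11110  +wl: 

Least fixpoint reached:
  node 0: 10111
  node 1: 10111
  node 2: 11111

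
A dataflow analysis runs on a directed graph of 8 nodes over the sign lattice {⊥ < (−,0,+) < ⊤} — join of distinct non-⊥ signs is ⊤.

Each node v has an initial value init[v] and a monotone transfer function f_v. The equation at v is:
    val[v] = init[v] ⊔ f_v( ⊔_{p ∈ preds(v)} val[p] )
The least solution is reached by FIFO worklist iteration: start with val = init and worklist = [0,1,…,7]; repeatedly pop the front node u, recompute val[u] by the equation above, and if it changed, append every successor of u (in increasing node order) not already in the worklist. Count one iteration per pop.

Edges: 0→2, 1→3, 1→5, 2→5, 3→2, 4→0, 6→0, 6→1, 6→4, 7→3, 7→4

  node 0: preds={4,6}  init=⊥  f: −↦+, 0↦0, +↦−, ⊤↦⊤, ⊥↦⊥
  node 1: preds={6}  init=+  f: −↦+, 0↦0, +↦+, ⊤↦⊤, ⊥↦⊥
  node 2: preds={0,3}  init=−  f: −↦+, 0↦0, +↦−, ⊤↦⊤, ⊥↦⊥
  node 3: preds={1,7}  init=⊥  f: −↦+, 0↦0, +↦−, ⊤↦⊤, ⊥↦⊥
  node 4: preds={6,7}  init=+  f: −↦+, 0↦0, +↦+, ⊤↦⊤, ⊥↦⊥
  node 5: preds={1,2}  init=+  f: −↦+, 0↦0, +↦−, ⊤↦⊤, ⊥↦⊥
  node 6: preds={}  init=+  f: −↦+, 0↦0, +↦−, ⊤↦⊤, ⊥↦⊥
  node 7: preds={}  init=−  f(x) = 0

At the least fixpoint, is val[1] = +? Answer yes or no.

Iteration log — 13 steps:
  step 1. node 0  ⊔preds=+  new=−  old=⊥  +wl: 
  step 2. node 1  ⊔preds=+  new=+  stable
  step 3. node 2  ⊔preds=−  new=⊤  old=−  +wl: 
  step 4. node 3  ⊔preds=⊤  new=⊤  old=⊥  +wl: 2
  step 5. node 4  ⊔preds=⊤  new=⊤  old=+  +wl: 0
  step 6. node 5  ⊔preds=⊤  new=⊤  old=+  +wl: 
  step 7. node 6  ⊔preds=⊥  new=+  stable
  step 8. node 7  ⊔preds=⊥  new=⊤  old=−  +wl: 3,4
  step 9. node 2  ⊔preds=⊤  new=⊤  stable
  step 10. node 0  ⊔preds=⊤  new=⊤  old=−  +wl: 2
  step 11. node 3  ⊔preds=⊤  new=⊤  stable
  step 12. node 4  ⊔preds=⊤  new=⊤  stable
  step 13. node 2  ⊔preds=⊤  new=⊤  stable

Least fixpoint reached:
  node 0: ⊤
  node 1: +
  node 2: ⊤
  node 3: ⊤
  node 4: ⊤
  node 5: ⊤
  node 6: +
  node 7: ⊤

yes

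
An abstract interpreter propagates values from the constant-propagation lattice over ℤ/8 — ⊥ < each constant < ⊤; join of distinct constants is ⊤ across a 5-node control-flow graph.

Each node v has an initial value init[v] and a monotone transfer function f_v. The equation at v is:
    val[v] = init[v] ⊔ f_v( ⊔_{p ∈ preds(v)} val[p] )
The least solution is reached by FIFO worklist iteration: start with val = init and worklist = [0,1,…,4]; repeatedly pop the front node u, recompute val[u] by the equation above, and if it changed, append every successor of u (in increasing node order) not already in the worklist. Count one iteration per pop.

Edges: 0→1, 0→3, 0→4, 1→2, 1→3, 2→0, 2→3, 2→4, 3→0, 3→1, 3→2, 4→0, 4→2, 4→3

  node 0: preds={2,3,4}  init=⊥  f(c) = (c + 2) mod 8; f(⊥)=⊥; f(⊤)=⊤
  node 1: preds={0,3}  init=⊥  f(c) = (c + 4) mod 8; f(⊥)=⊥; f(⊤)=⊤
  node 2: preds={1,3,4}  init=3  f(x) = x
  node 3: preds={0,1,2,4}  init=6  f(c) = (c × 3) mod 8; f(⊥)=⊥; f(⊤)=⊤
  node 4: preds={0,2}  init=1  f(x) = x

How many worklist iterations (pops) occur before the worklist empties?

Worklist (9 pops):
  #1 pop 0: in=⊤ → ⊤ (was ⊥); enqueue []
  #2 pop 1: in=⊤ → ⊤ (was ⊥); enqueue []
  #3 pop 2: in=⊤ → ⊤ (was 3); enqueue [0]
  #4 pop 3: in=⊤ → ⊤ (was 6); enqueue [1,2]
  #5 pop 4: in=⊤ → ⊤ (was 1); enqueue [3]
  #6 pop 0: in=⊤ → ⊤ (no change)
  #7 pop 1: in=⊤ → ⊤ (no change)
  #8 pop 2: in=⊤ → ⊤ (no change)
  #9 pop 3: in=⊤ → ⊤ (no change)

Fixpoint:
  val[0] = ⊤
  val[1] = ⊤
  val[2] = ⊤
  val[3] = ⊤
  val[4] = ⊤

9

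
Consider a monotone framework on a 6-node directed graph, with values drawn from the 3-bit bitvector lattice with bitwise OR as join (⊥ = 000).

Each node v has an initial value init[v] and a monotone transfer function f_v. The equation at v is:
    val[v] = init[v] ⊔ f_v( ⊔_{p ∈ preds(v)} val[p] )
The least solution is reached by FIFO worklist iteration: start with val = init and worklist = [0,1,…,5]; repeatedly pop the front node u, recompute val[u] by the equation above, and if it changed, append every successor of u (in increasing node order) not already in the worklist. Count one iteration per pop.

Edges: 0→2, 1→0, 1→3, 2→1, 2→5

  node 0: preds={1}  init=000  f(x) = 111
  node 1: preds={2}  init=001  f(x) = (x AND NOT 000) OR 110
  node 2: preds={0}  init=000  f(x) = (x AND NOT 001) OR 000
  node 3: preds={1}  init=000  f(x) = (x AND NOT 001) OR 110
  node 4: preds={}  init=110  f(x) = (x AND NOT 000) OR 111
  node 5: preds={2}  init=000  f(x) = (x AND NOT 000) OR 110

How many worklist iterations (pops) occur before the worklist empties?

8

Iteration log — 8 steps:
  step 1. node 0  ⊔preds=001  new=111  old=000  +wl: 
  step 2. node 1  ⊔preds=000  new=111  old=001  +wl: 0
  step 3. node 2  ⊔preds=111  new=110  old=000  +wl: 1
  step 4. node 3  ⊔preds=111  new=110  old=000  +wl: 
  step 5. node 4  ⊔preds=000  new=111  old=110  +wl: 
  step 6. node 5  ⊔preds=110  new=110  old=000  +wl: 
  step 7. node 0  ⊔preds=111  new=111  stable
  step 8. node 1  ⊔preds=110  new=111  stable

Least fixpoint reached:
  node 0: 111
  node 1: 111
  node 2: 110
  node 3: 110
  node 4: 111
  node 5: 110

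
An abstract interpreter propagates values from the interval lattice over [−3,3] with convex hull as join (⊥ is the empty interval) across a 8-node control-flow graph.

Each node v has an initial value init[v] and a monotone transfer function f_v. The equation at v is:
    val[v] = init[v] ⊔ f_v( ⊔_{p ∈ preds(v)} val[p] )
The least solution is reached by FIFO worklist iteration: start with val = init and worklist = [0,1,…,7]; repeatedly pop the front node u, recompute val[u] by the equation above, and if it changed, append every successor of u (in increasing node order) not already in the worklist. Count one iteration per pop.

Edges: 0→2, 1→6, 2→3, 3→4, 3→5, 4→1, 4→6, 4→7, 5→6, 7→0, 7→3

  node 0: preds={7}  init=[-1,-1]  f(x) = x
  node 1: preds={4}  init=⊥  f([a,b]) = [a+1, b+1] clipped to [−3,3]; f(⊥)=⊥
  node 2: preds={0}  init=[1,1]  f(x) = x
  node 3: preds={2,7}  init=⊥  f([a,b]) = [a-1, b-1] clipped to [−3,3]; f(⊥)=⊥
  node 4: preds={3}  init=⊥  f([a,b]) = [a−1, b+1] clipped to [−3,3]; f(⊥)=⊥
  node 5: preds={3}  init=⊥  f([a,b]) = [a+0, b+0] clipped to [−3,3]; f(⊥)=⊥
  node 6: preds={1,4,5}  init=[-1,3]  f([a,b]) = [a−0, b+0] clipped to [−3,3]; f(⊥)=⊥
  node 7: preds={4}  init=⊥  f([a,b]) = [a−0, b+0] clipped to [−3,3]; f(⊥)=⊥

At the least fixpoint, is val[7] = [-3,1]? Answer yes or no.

Worklist (17 pops):
  #1 pop 0: in=⊥ → [-1,-1] (no change)
  #2 pop 1: in=⊥ → ⊥ (no change)
  #3 pop 2: in=[-1,-1] → [-1,1] (was [1,1]); enqueue []
  #4 pop 3: in=[-1,1] → [-2,0] (was ⊥); enqueue []
  #5 pop 4: in=[-2,0] → [-3,1] (was ⊥); enqueue [1]
  #6 pop 5: in=[-2,0] → [-2,0] (was ⊥); enqueue []
  #7 pop 6: in=[-3,1] → [-3,3] (was [-1,3]); enqueue []
  #8 pop 7: in=[-3,1] → [-3,1] (was ⊥); enqueue [0,3]
  #9 pop 1: in=[-3,1] → [-2,2] (was ⊥); enqueue [6]
  #10 pop 0: in=[-3,1] → [-3,1] (was [-1,-1]); enqueue [2]
  #11 pop 3: in=[-3,1] → [-3,0] (was [-2,0]); enqueue [4,5]
  #12 pop 6: in=[-3,2] → [-3,3] (no change)
  #13 pop 2: in=[-3,1] → [-3,1] (was [-1,1]); enqueue [3]
  #14 pop 4: in=[-3,0] → [-3,1] (no change)
  #15 pop 5: in=[-3,0] → [-3,0] (was [-2,0]); enqueue [6]
  #16 pop 3: in=[-3,1] → [-3,0] (no change)
  #17 pop 6: in=[-3,2] → [-3,3] (no change)

Fixpoint:
  val[0] = [-3,1]
  val[1] = [-2,2]
  val[2] = [-3,1]
  val[3] = [-3,0]
  val[4] = [-3,1]
  val[5] = [-3,0]
  val[6] = [-3,3]
  val[7] = [-3,1]

yes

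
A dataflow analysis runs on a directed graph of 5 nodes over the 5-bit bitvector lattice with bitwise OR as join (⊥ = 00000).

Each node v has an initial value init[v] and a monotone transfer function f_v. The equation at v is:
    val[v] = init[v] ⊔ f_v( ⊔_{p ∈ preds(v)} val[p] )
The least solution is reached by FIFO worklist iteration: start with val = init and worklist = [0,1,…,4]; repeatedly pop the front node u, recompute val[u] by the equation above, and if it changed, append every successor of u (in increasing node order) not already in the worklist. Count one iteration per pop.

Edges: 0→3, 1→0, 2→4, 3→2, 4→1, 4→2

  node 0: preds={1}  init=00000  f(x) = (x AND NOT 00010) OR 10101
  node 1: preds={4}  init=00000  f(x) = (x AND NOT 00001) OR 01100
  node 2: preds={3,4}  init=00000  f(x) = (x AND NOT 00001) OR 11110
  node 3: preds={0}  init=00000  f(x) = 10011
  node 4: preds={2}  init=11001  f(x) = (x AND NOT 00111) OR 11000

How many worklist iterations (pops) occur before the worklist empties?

Trace (8 dequeues):
  [1] u=0 | in 00000 | out 10101 | prev 00000 | push {}
  [2] u=1 | in 11001 | out 11100 | prev 00000 | push {0}
  [3] u=2 | in 11001 | out 11110 | prev 00000 | push {}
  [4] u=3 | in 10101 | out 10011 | prev 00000 | push {2}
  [5] u=4 | in 11110 | out 11001 | ==
  [6] u=0 | in 11100 | out 11101 | prev 10101 | push {3}
  [7] u=2 | in 11011 | out 11110 | ==
  [8] u=3 | in 11101 | out 10011 | ==

Converged values:
  [0] 11101
  [1] 11100
  [2] 11110
  [3] 10011
  [4] 11001

8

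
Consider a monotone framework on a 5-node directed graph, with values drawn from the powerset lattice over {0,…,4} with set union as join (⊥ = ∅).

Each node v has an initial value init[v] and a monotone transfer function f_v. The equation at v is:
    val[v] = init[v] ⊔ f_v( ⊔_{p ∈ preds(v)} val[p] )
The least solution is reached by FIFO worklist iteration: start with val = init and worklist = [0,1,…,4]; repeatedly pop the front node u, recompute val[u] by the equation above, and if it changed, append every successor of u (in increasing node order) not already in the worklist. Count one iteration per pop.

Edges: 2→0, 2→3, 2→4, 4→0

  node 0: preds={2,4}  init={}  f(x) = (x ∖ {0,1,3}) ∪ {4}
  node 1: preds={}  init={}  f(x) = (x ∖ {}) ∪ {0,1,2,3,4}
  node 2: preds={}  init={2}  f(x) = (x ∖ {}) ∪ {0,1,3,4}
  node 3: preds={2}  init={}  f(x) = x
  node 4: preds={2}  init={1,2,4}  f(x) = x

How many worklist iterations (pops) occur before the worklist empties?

Trace (6 dequeues):
  [1] u=0 | in {1,2,4} | out {2,4} | prev {} | push {}
  [2] u=1 | in {} | out {0,1,2,3,4} | prev {} | push {}
  [3] u=2 | in {} | out {0,1,2,3,4} | prev {2} | push {0}
  [4] u=3 | in {0,1,2,3,4} | out {0,1,2,3,4} | prev {} | push {}
  [5] u=4 | in {0,1,2,3,4} | out {0,1,2,3,4} | prev {1,2,4} | push {}
  [6] u=0 | in {0,1,2,3,4} | out {2,4} | ==

Converged values:
  [0] {2,4}
  [1] {0,1,2,3,4}
  [2] {0,1,2,3,4}
  [3] {0,1,2,3,4}
  [4] {0,1,2,3,4}

6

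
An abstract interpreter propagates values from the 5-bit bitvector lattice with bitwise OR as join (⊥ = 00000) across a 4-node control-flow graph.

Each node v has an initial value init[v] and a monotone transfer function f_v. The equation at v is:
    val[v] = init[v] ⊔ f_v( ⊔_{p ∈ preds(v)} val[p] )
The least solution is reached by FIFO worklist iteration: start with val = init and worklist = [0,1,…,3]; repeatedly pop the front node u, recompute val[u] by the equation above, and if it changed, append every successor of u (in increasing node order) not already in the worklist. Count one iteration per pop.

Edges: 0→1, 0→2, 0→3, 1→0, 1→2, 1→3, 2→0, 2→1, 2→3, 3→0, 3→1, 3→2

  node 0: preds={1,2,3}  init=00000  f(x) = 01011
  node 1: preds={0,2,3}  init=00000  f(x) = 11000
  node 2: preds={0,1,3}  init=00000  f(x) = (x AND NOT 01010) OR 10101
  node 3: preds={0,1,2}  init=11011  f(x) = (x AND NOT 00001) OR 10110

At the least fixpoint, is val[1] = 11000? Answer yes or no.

yes

Trace (7 dequeues):
  [1] u=0 | in 11011 | out 01011 | prev 00000 | push {}
  [2] u=1 | in 11011 | out 11000 | prev 00000 | push {0}
  [3] u=2 | in 11011 | out 10101 | prev 00000 | push {1}
  [4] u=3 | in 11111 | out 11111 | prev 11011 | push {2}
  [5] u=0 | in 11111 | out 01011 | ==
  [6] u=1 | in 11111 | out 11000 | ==
  [7] u=2 | in 11111 | out 10101 | ==

Converged values:
  [0] 01011
  [1] 11000
  [2] 10101
  [3] 11111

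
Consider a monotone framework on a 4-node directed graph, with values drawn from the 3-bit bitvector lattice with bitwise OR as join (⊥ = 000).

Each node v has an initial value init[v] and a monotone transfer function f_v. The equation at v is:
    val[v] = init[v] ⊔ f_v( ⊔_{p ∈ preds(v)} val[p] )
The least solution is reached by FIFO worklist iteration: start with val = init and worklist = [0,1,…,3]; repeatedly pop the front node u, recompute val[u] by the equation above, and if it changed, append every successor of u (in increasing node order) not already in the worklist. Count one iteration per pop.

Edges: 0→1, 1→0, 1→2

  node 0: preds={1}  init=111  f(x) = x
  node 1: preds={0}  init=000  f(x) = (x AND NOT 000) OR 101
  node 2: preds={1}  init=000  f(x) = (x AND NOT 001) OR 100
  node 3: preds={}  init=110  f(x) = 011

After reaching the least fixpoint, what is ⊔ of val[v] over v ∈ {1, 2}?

111

Iteration log — 5 steps:
  step 1. node 0  ⊔preds=000  new=111  stable
  step 2. node 1  ⊔preds=111  new=111  old=000  +wl: 0
  step 3. node 2  ⊔preds=111  new=110  old=000  +wl: 
  step 4. node 3  ⊔preds=000  new=111  old=110  +wl: 
  step 5. node 0  ⊔preds=111  new=111  stable

Least fixpoint reached:
  node 0: 111
  node 1: 111
  node 2: 110
  node 3: 111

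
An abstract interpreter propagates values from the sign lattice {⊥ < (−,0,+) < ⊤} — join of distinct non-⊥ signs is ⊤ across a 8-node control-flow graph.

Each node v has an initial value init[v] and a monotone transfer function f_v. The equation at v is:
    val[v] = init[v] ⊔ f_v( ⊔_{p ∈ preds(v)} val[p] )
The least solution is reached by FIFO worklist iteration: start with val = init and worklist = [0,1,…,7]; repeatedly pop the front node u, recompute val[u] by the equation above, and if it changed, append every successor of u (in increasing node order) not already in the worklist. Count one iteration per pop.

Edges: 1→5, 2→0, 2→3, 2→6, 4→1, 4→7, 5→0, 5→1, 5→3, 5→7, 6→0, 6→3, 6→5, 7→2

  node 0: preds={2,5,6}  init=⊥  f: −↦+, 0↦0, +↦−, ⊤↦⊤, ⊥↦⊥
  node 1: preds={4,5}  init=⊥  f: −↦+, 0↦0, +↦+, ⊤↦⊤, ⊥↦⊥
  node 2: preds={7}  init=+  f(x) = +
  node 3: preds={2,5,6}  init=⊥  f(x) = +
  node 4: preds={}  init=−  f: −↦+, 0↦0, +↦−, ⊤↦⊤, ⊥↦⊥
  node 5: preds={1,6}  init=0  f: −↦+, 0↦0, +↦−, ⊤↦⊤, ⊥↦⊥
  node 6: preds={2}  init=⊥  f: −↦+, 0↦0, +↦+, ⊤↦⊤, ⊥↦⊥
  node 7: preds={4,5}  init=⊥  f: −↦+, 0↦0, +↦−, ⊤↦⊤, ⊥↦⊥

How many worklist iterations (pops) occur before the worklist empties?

13

Worklist (13 pops):
  #1 pop 0: in=⊤ → ⊤ (was ⊥); enqueue []
  #2 pop 1: in=⊤ → ⊤ (was ⊥); enqueue []
  #3 pop 2: in=⊥ → + (no change)
  #4 pop 3: in=⊤ → + (was ⊥); enqueue []
  #5 pop 4: in=⊥ → − (no change)
  #6 pop 5: in=⊤ → ⊤ (was 0); enqueue [0,1,3]
  #7 pop 6: in=+ → + (was ⊥); enqueue [5]
  #8 pop 7: in=⊤ → ⊤ (was ⊥); enqueue [2]
  #9 pop 0: in=⊤ → ⊤ (no change)
  #10 pop 1: in=⊤ → ⊤ (no change)
  #11 pop 3: in=⊤ → + (no change)
  #12 pop 5: in=⊤ → ⊤ (no change)
  #13 pop 2: in=⊤ → + (no change)

Fixpoint:
  val[0] = ⊤
  val[1] = ⊤
  val[2] = +
  val[3] = +
  val[4] = −
  val[5] = ⊤
  val[6] = +
  val[7] = ⊤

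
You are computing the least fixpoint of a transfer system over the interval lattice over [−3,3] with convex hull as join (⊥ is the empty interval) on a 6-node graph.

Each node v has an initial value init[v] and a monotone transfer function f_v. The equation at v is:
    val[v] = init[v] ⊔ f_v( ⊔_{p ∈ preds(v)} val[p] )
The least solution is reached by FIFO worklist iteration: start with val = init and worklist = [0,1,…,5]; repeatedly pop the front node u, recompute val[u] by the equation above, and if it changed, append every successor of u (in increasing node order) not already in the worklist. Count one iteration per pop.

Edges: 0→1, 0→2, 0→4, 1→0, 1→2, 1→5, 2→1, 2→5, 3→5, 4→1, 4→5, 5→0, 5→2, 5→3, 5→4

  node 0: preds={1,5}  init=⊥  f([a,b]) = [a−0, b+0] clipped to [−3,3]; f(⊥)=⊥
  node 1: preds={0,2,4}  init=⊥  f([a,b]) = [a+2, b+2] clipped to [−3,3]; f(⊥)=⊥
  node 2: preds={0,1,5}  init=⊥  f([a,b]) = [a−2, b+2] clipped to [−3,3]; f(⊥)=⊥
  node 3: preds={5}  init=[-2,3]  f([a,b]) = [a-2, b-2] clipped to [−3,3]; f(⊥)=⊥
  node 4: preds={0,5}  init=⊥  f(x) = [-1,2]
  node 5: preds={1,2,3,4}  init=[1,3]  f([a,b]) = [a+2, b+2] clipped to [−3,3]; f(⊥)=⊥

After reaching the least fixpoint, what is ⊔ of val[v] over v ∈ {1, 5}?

[0,3]

Trace (17 dequeues):
  [1] u=0 | in [1,3] | out [1,3] | prev ⊥ | push {}
  [2] u=1 | in [1,3] | out [3,3] | prev ⊥ | push {0}
  [3] u=2 | in [1,3] | out [-1,3] | prev ⊥ | push {1}
  [4] u=3 | in [1,3] | out [-2,3] | ==
  [5] u=4 | in [1,3] | out [-1,2] | prev ⊥ | push {}
  [6] u=5 | in [-2,3] | out [0,3] | prev [1,3] | push {2,3,4}
  [7] u=0 | in [0,3] | out [0,3] | prev [1,3] | push {}
  [8] u=1 | in [-1,3] | out [1,3] | prev [3,3] | push {0,5}
  [9] u=2 | in [0,3] | out [-2,3] | prev [-1,3] | push {1}
  [10] u=3 | in [0,3] | out [-2,3] | ==
  [11] u=4 | in [0,3] | out [-1,2] | ==
  [12] u=0 | in [0,3] | out [0,3] | ==
  [13] u=5 | in [-2,3] | out [0,3] | ==
  [14] u=1 | in [-2,3] | out [0,3] | prev [1,3] | push {0,2,5}
  [15] u=0 | in [0,3] | out [0,3] | ==
  [16] u=2 | in [0,3] | out [-2,3] | ==
  [17] u=5 | in [-2,3] | out [0,3] | ==

Converged values:
  [0] [0,3]
  [1] [0,3]
  [2] [-2,3]
  [3] [-2,3]
  [4] [-1,2]
  [5] [0,3]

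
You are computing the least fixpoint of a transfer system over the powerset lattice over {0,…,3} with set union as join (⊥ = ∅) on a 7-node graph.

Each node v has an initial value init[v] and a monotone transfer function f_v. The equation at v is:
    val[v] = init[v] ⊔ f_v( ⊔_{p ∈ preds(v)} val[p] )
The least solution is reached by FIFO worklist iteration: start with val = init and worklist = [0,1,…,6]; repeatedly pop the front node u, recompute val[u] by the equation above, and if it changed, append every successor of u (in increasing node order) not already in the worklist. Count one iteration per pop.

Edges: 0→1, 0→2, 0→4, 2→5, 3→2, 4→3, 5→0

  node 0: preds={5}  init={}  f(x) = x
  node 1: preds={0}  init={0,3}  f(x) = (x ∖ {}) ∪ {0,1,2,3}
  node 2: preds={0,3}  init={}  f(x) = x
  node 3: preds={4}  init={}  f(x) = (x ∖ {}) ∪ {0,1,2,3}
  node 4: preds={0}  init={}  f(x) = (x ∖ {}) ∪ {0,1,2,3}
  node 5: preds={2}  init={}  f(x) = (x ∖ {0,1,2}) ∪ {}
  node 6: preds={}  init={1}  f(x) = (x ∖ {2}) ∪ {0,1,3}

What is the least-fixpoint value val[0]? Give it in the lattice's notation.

{3}

Trace (14 dequeues):
  [1] u=0 | in {} | out {} | ==
  [2] u=1 | in {} | out {0,1,2,3} | prev {0,3} | push {}
  [3] u=2 | in {} | out {} | ==
  [4] u=3 | in {} | out {0,1,2,3} | prev {} | push {2}
  [5] u=4 | in {} | out {0,1,2,3} | prev {} | push {3}
  [6] u=5 | in {} | out {} | ==
  [7] u=6 | in {} | out {0,1,3} | prev {1} | push {}
  [8] u=2 | in {0,1,2,3} | out {0,1,2,3} | prev {} | push {5}
  [9] u=3 | in {0,1,2,3} | out {0,1,2,3} | ==
  [10] u=5 | in {0,1,2,3} | out {3} | prev {} | push {0}
  [11] u=0 | in {3} | out {3} | prev {} | push {1,2,4}
  [12] u=1 | in {3} | out {0,1,2,3} | ==
  [13] u=2 | in {0,1,2,3} | out {0,1,2,3} | ==
  [14] u=4 | in {3} | out {0,1,2,3} | ==

Converged values:
  [0] {3}
  [1] {0,1,2,3}
  [2] {0,1,2,3}
  [3] {0,1,2,3}
  [4] {0,1,2,3}
  [5] {3}
  [6] {0,1,3}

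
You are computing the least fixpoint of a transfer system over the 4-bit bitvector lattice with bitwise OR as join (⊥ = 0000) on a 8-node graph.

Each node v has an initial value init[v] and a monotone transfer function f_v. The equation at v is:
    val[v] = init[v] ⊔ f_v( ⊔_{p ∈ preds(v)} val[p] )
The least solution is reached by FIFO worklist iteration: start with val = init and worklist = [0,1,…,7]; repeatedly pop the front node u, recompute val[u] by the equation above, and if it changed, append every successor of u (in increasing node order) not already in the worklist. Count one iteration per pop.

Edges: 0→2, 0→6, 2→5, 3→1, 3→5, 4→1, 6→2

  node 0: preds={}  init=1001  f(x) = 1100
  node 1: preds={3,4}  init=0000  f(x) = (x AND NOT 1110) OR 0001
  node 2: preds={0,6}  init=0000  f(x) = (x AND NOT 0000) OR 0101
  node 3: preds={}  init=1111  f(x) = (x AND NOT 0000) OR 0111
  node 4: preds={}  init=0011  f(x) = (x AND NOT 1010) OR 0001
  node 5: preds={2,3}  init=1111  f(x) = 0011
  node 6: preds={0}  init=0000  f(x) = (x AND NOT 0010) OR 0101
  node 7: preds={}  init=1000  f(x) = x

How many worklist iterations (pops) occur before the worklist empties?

9

Worklist (9 pops):
  #1 pop 0: in=0000 → 1101 (was 1001); enqueue []
  #2 pop 1: in=1111 → 0001 (was 0000); enqueue []
  #3 pop 2: in=1101 → 1101 (was 0000); enqueue []
  #4 pop 3: in=0000 → 1111 (no change)
  #5 pop 4: in=0000 → 0011 (no change)
  #6 pop 5: in=1111 → 1111 (no change)
  #7 pop 6: in=1101 → 1101 (was 0000); enqueue [2]
  #8 pop 7: in=0000 → 1000 (no change)
  #9 pop 2: in=1101 → 1101 (no change)

Fixpoint:
  val[0] = 1101
  val[1] = 0001
  val[2] = 1101
  val[3] = 1111
  val[4] = 0011
  val[5] = 1111
  val[6] = 1101
  val[7] = 1000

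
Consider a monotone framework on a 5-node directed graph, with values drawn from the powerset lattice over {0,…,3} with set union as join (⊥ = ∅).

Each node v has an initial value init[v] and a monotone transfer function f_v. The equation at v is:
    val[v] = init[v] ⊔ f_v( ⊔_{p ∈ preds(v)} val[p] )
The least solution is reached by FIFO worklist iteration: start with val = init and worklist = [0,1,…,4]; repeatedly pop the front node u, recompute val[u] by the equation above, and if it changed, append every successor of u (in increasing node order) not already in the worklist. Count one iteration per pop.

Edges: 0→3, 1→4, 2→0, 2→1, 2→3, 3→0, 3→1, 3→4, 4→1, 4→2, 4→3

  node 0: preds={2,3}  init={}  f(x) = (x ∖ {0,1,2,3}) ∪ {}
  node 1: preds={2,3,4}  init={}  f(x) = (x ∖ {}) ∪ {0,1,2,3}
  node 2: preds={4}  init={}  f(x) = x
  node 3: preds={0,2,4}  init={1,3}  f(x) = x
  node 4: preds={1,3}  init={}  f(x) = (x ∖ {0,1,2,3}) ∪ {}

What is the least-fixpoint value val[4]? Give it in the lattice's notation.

{}

Trace (5 dequeues):
  [1] u=0 | in {1,3} | out {} | ==
  [2] u=1 | in {1,3} | out {0,1,2,3} | prev {} | push {}
  [3] u=2 | in {} | out {} | ==
  [4] u=3 | in {} | out {1,3} | ==
  [5] u=4 | in {0,1,2,3} | out {} | ==

Converged values:
  [0] {}
  [1] {0,1,2,3}
  [2] {}
  [3] {1,3}
  [4] {}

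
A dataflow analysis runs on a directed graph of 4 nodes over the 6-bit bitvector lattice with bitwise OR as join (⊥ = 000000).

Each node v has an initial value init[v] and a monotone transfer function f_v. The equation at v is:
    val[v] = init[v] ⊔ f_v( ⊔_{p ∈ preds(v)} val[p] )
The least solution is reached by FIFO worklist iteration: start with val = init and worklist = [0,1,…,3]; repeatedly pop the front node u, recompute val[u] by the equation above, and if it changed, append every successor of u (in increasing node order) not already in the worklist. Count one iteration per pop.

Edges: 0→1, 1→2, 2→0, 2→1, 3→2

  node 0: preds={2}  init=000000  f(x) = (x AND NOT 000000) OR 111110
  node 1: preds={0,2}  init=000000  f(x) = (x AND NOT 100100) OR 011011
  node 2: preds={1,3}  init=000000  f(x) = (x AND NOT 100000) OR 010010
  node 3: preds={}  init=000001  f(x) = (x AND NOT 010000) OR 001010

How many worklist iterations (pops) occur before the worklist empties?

7

Iteration log — 7 steps:
  step 1. node 0  ⊔preds=000000  new=111110  old=000000  +wl: 
  step 2. node 1  ⊔preds=111110  new=011011  old=000000  +wl: 
  step 3. node 2  ⊔preds=011011  new=011011  old=000000  +wl: 0,1
  step 4. node 3  ⊔preds=000000  new=001011  old=000001  +wl: 2
  step 5. node 0  ⊔preds=011011  new=111111  old=111110  +wl: 
  step 6. node 1  ⊔preds=111111  new=011011  stable
  step 7. node 2  ⊔preds=011011  new=011011  stable

Least fixpoint reached:
  node 0: 111111
  node 1: 011011
  node 2: 011011
  node 3: 001011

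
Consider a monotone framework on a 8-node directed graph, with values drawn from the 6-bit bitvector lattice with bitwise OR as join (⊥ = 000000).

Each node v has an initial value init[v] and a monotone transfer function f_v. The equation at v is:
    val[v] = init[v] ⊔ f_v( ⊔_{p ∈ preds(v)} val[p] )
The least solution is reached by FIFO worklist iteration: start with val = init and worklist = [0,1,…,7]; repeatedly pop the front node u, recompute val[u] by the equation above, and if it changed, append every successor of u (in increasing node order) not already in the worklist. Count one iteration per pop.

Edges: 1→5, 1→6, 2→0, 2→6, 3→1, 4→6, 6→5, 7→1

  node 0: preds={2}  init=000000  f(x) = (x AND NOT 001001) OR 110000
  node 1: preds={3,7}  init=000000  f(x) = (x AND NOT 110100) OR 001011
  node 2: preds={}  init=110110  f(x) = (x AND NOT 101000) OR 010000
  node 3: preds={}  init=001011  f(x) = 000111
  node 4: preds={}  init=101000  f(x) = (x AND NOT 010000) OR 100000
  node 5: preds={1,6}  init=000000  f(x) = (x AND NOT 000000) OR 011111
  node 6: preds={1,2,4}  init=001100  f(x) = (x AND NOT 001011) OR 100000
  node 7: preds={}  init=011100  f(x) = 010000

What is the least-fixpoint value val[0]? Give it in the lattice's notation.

110110

Worklist (10 pops):
  #1 pop 0: in=110110 → 110110 (was 000000); enqueue []
  #2 pop 1: in=011111 → 001011 (was 000000); enqueue []
  #3 pop 2: in=000000 → 110110 (no change)
  #4 pop 3: in=000000 → 001111 (was 001011); enqueue [1]
  #5 pop 4: in=000000 → 101000 (no change)
  #6 pop 5: in=001111 → 011111 (was 000000); enqueue []
  #7 pop 6: in=111111 → 111100 (was 001100); enqueue [5]
  #8 pop 7: in=000000 → 011100 (no change)
  #9 pop 1: in=011111 → 001011 (no change)
  #10 pop 5: in=111111 → 111111 (was 011111); enqueue []

Fixpoint:
  val[0] = 110110
  val[1] = 001011
  val[2] = 110110
  val[3] = 001111
  val[4] = 101000
  val[5] = 111111
  val[6] = 111100
  val[7] = 011100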